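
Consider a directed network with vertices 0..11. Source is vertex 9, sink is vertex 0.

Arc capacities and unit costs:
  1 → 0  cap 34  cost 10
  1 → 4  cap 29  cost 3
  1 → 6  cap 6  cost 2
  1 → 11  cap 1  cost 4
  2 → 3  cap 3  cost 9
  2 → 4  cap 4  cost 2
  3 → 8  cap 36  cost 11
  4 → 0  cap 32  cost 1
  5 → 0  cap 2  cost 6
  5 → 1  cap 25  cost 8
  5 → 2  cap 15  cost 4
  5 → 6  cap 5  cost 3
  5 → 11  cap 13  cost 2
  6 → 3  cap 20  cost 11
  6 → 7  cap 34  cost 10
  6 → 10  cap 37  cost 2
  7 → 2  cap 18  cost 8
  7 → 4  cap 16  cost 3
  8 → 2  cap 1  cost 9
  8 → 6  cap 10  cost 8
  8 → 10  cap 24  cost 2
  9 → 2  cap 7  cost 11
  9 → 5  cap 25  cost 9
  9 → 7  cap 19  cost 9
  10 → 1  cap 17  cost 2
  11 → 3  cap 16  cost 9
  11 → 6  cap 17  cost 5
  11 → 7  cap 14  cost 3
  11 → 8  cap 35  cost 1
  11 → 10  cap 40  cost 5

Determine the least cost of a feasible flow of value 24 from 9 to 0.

Minimum cost for 24 units: 334

shortest-cost path #1: 9→7→4→0 push 16 @ unit cost 13 (adds 208)
shortest-cost path #2: 9→2→4→0 push 4 @ unit cost 14 (adds 56)
shortest-cost path #3: 9→5→0 push 2 @ unit cost 15 (adds 30)
shortest-cost path #4: 9→5→6→10→1→4→0 push 2 @ unit cost 20 (adds 40)
total cost = 334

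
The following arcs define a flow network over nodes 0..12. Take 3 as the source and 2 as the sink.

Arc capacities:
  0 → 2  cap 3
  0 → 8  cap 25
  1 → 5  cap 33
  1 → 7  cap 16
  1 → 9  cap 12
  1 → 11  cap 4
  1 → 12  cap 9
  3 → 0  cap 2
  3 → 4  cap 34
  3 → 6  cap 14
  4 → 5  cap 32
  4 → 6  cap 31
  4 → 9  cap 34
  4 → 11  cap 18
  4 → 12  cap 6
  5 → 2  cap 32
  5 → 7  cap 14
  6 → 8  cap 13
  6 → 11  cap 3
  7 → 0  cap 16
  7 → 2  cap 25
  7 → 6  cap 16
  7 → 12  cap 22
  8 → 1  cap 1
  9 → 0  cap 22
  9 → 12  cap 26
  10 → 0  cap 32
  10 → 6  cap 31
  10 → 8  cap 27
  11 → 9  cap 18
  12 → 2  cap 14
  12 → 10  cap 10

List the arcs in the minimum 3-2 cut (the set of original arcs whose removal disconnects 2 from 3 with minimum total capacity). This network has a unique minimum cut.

Min-cut arcs: {(3,0), (3,4), (6,11), (8,1)} (total capacity 40)

augment #1: 3→0→2 push 2
augment #2: 3→4→5→2 push 32
augment #3: 3→4→12→2 push 2
augment #4: 3→6→8→1→7→2 push 1
augment #5: 3→6→11→9→0→2 push 1
augment #6: 3→6→11→9→12→2 push 2
max flow = 40; residual-reachable set from 3 gives S-side
cut edges (S→T): {(3,0), (3,4), (6,11), (8,1)} total cap 40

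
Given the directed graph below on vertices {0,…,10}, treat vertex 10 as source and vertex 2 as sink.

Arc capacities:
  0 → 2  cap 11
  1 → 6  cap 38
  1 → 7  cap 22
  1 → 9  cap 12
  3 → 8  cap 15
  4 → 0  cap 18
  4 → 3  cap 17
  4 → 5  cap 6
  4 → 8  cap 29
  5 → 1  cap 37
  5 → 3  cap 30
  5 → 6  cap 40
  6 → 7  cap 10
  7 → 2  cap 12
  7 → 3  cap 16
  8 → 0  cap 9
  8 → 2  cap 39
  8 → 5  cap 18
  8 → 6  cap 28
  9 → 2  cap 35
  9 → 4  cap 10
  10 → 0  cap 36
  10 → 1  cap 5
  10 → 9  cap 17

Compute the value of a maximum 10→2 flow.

Maximum flow value: 33

augment #1: 10→0→2 bottleneck 11, total now 11
augment #2: 10→9→2 bottleneck 17, total now 28
augment #3: 10→1→7→2 bottleneck 5, total now 33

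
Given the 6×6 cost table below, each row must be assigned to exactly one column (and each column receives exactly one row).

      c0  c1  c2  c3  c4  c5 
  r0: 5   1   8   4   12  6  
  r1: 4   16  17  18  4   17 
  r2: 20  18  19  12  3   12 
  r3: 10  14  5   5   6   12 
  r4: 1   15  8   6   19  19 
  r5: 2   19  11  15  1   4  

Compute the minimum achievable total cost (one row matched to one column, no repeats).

Minimum assignment cost: 23

optimal assignment: row0→col1 (cost 1), row1→col0 (cost 4), row2→col4 (cost 3), row3→col2 (cost 5), row4→col3 (cost 6), row5→col5 (cost 4)
total = 1 + 4 + 3 + 5 + 6 + 4 = 23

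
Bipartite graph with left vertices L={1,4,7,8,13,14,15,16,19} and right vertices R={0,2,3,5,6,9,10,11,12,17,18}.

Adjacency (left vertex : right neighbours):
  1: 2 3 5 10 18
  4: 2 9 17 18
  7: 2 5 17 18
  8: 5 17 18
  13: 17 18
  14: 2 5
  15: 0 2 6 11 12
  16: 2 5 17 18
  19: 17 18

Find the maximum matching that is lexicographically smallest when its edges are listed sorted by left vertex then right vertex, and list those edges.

|M| = 7 (so the lex-smallest maximum matching has 7 edges)
process left vertices in ascending order; for each, take the smallest-labelled available neighbour that still permits 7 edges overall, or leave it unmatched if none does
lex-smallest matching: {1-3, 4-9, 7-2, 8-5, 13-17, 15-0, 16-18}

Lex-smallest maximum matching: {(1,3), (4,9), (7,2), (8,5), (13,17), (15,0), (16,18)}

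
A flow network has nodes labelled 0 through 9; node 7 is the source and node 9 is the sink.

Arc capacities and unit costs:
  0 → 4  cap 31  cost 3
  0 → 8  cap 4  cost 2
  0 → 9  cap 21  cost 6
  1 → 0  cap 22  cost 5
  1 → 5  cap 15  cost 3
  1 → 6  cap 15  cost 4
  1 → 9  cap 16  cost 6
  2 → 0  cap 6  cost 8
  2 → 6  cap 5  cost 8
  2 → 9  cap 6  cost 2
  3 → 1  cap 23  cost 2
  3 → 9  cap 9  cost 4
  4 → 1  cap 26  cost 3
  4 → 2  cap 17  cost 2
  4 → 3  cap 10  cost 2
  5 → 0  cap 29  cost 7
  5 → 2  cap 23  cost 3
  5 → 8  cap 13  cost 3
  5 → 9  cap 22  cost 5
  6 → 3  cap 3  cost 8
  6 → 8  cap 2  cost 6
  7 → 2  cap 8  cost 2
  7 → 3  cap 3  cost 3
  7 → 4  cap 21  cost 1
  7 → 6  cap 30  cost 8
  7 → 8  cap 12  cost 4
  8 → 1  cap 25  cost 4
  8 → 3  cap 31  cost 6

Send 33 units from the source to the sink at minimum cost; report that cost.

Minimum cost for 33 units: 283

shortest-cost path #1: 7→2→9 push 6 @ unit cost 4 (adds 24)
shortest-cost path #2: 7→3→9 push 3 @ unit cost 7 (adds 21)
shortest-cost path #3: 7→4→3→9 push 6 @ unit cost 7 (adds 42)
shortest-cost path #4: 7→4→1→9 push 15 @ unit cost 10 (adds 150)
shortest-cost path #5: 7→8→1→9 push 1 @ unit cost 14 (adds 14)
shortest-cost path #6: 7→8→1→5→9 push 2 @ unit cost 16 (adds 32)
total cost = 283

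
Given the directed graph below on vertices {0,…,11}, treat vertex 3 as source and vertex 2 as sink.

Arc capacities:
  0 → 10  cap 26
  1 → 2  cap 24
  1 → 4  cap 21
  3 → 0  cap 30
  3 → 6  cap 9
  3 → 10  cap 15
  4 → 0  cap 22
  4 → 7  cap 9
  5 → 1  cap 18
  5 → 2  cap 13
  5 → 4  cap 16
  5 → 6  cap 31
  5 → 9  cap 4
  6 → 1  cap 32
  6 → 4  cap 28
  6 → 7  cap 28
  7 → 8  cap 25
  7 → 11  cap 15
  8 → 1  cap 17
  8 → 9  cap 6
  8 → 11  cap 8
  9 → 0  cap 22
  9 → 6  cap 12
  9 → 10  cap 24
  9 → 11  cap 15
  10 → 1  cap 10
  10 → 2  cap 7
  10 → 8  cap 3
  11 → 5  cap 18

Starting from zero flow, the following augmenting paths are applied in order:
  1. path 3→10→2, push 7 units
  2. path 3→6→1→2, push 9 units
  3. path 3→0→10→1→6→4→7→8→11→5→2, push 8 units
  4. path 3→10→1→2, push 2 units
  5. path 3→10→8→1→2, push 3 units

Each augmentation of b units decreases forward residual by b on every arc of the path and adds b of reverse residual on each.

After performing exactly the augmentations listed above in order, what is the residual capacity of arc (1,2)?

Residual capacity of (1,2): 10

after path 1 (3→10→2, push 7): res(1,2)=24
after path 2 (3→6→1→2, push 9): res(1,2)=15
after path 3 (3→0→10→1→6→4→7→8→11→5→2, push 8): res(1,2)=15
after path 4 (3→10→1→2, push 2): res(1,2)=13
after path 5 (3→10→8→1→2, push 3): res(1,2)=10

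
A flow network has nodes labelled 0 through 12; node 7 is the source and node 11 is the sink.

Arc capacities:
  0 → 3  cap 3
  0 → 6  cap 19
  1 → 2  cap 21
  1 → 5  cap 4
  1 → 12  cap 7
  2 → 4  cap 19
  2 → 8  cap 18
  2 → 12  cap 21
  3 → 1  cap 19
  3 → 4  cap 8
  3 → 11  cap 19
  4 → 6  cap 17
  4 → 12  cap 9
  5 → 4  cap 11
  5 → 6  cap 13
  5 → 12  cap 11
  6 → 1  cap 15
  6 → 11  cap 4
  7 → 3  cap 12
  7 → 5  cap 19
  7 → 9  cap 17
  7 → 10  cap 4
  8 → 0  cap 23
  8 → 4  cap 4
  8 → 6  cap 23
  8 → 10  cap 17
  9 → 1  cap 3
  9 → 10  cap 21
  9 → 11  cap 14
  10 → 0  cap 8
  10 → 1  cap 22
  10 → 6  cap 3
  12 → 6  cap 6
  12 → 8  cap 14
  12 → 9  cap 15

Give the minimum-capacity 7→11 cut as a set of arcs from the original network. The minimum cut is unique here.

augment #1: 7→3→11 push 12
augment #2: 7→9→11 push 14
augment #3: 7→5→6→11 push 4
augment #4: 7→10→0→3→11 push 3
max flow = 33; residual-reachable set from 7 gives S-side
cut edges (S→T): {(0,3), (6,11), (7,3), (9,11)} total cap 33

Min-cut arcs: {(0,3), (6,11), (7,3), (9,11)} (total capacity 33)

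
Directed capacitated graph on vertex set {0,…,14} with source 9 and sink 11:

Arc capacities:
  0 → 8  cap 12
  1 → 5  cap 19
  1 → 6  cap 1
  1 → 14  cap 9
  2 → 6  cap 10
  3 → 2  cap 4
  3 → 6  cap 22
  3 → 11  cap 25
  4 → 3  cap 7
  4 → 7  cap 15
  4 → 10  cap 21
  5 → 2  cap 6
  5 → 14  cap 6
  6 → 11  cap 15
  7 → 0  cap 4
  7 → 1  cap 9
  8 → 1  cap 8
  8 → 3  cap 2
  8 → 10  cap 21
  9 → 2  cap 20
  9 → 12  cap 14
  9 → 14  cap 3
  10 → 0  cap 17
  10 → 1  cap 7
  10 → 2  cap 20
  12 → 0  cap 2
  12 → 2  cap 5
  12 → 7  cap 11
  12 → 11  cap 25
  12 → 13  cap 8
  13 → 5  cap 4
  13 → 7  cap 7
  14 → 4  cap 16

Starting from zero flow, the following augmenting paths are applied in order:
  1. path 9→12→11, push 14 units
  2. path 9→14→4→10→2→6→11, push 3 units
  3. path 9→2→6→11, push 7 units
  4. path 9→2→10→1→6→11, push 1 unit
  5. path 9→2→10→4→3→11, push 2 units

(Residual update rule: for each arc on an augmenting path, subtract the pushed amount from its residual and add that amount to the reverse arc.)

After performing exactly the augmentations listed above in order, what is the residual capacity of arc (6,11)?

after path 1 (9→12→11, push 14): res(6,11)=15
after path 2 (9→14→4→10→2→6→11, push 3): res(6,11)=12
after path 3 (9→2→6→11, push 7): res(6,11)=5
after path 4 (9→2→10→1→6→11, push 1): res(6,11)=4
after path 5 (9→2→10→4→3→11, push 2): res(6,11)=4

Residual capacity of (6,11): 4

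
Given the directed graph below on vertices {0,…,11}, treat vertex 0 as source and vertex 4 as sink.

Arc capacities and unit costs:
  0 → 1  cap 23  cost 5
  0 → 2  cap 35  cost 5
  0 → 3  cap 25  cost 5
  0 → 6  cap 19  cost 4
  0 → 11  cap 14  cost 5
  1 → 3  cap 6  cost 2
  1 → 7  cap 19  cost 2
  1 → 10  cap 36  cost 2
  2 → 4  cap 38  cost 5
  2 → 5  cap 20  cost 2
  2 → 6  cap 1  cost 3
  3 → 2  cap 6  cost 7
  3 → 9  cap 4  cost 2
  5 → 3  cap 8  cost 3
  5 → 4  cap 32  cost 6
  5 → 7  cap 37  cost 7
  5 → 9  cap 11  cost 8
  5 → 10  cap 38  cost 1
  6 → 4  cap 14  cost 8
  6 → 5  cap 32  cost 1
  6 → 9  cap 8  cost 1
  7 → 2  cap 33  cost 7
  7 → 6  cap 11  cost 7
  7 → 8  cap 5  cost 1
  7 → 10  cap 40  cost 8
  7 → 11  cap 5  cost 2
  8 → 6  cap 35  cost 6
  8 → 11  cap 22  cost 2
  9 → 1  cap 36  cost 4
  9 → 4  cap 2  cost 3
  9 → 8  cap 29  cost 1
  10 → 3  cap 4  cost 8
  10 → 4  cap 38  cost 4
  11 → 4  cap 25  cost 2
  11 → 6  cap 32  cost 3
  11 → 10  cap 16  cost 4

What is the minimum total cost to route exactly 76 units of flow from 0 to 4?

Minimum cost for 76 units: 722

shortest-cost path #1: 0→11→4 push 14 @ unit cost 7 (adds 98)
shortest-cost path #2: 0→6→9→4 push 2 @ unit cost 8 (adds 16)
shortest-cost path #3: 0→2→4 push 35 @ unit cost 10 (adds 350)
shortest-cost path #4: 0→6→5→10→4 push 17 @ unit cost 10 (adds 170)
shortest-cost path #5: 0→1→10→4 push 8 @ unit cost 11 (adds 88)
total cost = 722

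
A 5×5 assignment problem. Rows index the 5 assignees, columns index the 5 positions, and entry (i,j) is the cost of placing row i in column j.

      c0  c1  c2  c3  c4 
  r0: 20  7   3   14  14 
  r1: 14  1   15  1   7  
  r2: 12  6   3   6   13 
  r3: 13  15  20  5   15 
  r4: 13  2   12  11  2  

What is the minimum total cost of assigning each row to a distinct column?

Minimum assignment cost: 23

optimal assignment: row0→col2 (cost 3), row1→col1 (cost 1), row2→col0 (cost 12), row3→col3 (cost 5), row4→col4 (cost 2)
total = 3 + 1 + 12 + 5 + 2 = 23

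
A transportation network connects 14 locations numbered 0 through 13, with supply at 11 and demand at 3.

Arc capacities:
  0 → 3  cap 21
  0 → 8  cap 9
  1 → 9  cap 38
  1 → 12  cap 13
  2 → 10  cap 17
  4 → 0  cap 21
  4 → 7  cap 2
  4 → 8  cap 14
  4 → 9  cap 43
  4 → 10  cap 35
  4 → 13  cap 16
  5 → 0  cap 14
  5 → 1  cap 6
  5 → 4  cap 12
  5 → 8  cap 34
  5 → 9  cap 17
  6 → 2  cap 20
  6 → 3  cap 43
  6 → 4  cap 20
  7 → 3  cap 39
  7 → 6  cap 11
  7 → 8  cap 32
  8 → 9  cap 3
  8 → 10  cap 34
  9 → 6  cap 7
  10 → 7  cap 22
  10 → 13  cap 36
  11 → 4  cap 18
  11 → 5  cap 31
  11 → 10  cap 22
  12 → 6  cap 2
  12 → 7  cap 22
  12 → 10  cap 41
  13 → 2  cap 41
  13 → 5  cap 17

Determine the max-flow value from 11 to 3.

Maximum flow value: 58

augment #1: 11→4→0→3 bottleneck 18, total now 18
augment #2: 11→5→0→3 bottleneck 3, total now 21
augment #3: 11→10→7→3 bottleneck 22, total now 43
augment #4: 11→5→4→7→3 bottleneck 2, total now 45
augment #5: 11→5→9→6→3 bottleneck 7, total now 52
augment #6: 11→5→1→12→6→3 bottleneck 2, total now 54
augment #7: 11→5→1→12→7→3 bottleneck 4, total now 58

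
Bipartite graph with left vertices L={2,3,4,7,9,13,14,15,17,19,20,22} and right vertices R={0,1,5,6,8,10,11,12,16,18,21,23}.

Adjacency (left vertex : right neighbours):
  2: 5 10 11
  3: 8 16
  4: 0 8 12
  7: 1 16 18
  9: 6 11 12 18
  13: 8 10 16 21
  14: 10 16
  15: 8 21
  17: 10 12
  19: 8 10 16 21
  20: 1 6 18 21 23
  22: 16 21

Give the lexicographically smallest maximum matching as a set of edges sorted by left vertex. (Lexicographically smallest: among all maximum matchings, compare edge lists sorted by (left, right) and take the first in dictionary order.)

|M| = 10 (so the lex-smallest maximum matching has 10 edges)
process left vertices in ascending order; for each, take the smallest-labelled available neighbour that still permits 10 edges overall, or leave it unmatched if none does
lex-smallest matching: {2-5, 3-8, 4-0, 7-1, 9-6, 13-10, 14-16, 15-21, 17-12, 20-18}

Lex-smallest maximum matching: {(2,5), (3,8), (4,0), (7,1), (9,6), (13,10), (14,16), (15,21), (17,12), (20,18)}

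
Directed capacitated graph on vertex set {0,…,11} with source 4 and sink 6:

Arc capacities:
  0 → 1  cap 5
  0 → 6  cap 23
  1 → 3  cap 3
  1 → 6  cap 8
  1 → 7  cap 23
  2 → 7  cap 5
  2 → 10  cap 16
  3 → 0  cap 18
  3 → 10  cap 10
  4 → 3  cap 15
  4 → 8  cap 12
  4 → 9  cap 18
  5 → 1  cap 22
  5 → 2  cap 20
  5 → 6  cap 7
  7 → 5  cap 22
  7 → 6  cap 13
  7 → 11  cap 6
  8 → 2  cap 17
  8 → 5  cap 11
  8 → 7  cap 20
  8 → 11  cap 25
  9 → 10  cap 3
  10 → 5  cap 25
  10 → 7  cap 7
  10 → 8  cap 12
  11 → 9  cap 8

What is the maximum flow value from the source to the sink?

augment #1: 4→3→0→6 bottleneck 15, total now 15
augment #2: 4→8→5→6 bottleneck 7, total now 22
augment #3: 4→8→7→6 bottleneck 5, total now 27
augment #4: 4→9→10→7→6 bottleneck 3, total now 30

Maximum flow value: 30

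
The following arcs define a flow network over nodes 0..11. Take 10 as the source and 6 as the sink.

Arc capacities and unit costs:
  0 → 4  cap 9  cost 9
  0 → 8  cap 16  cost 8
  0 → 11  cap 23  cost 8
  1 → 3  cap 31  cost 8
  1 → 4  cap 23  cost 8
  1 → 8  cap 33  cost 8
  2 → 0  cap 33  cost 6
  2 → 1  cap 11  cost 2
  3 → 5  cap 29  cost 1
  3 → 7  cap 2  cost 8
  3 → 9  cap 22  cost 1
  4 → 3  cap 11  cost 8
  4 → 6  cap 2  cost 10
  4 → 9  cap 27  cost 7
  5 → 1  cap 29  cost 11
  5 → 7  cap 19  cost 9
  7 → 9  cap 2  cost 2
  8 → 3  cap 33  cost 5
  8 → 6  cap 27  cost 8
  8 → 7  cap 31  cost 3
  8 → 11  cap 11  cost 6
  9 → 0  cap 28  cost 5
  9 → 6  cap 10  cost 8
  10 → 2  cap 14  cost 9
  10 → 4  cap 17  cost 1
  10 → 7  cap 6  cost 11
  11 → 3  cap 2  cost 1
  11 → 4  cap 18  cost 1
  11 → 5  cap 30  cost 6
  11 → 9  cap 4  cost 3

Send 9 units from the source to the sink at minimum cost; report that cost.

shortest-cost path #1: 10→4→6 push 2 @ unit cost 11 (adds 22)
shortest-cost path #2: 10→4→9→6 push 7 @ unit cost 16 (adds 112)
total cost = 134

Minimum cost for 9 units: 134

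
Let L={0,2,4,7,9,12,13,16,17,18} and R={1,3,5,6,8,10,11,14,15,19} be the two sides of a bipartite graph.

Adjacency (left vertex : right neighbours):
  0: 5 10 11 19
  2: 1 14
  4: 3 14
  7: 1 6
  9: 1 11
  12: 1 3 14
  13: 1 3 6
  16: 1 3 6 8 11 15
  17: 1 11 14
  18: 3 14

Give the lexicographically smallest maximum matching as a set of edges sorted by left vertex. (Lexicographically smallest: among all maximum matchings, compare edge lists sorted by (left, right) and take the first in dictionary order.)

|M| = 7 (so the lex-smallest maximum matching has 7 edges)
process left vertices in ascending order; for each, take the smallest-labelled available neighbour that still permits 7 edges overall, or leave it unmatched if none does
lex-smallest matching: {0-5, 2-1, 4-3, 7-6, 9-11, 12-14, 16-8}

Lex-smallest maximum matching: {(0,5), (2,1), (4,3), (7,6), (9,11), (12,14), (16,8)}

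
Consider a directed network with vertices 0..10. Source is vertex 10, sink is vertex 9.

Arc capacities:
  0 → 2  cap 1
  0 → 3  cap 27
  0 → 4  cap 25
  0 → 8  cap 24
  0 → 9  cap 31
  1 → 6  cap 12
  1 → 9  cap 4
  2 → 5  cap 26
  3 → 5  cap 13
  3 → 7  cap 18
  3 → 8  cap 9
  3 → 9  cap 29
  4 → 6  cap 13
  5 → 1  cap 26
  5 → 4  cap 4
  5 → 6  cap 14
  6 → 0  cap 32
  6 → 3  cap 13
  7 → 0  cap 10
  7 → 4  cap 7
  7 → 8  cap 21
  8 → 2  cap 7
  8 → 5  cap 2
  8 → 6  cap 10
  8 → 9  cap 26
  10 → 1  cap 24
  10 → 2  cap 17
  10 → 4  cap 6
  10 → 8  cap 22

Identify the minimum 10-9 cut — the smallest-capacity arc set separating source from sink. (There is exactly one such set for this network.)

augment #1: 10→1→9 push 4
augment #2: 10→8→9 push 22
augment #3: 10→1→6→0→9 push 12
augment #4: 10→4→6→0→9 push 6
augment #5: 10→2→5→6→0→9 push 13
augment #6: 10→2→5→6→3→9 push 1
augment #7: 10→2→5→4→6→3→9 push 3
max flow = 61; residual-reachable set from 10 gives S-side
cut edges (S→T): {(1,6), (1,9), (10,2), (10,4), (10,8)} total cap 61

Min-cut arcs: {(1,6), (1,9), (10,2), (10,4), (10,8)} (total capacity 61)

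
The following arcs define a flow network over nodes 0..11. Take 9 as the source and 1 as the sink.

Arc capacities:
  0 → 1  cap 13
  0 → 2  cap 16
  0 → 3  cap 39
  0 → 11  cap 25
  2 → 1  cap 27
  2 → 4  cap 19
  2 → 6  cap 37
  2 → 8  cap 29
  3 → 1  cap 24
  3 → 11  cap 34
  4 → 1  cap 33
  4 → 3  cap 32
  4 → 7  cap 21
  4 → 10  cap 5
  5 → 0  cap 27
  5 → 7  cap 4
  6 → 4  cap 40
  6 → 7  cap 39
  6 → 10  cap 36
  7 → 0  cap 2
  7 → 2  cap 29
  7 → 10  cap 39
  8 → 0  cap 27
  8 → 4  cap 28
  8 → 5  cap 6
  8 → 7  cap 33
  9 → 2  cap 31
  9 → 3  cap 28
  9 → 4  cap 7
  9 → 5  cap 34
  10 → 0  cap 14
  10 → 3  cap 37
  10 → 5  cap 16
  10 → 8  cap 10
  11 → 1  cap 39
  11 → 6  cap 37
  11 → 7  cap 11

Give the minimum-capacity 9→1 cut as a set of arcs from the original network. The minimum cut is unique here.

Min-cut arcs: {(5,0), (5,7), (9,2), (9,3), (9,4)} (total capacity 97)

augment #1: 9→2→1 push 27
augment #2: 9→3→1 push 24
augment #3: 9→4→1 push 7
augment #4: 9→2→4→1 push 4
augment #5: 9→3→11→1 push 4
augment #6: 9→5→0→1 push 13
augment #7: 9→5→0→11→1 push 14
augment #8: 9→5→7→0→11→1 push 2
augment #9: 9→5→7→2→4→1 push 2
max flow = 97; residual-reachable set from 9 gives S-side
cut edges (S→T): {(5,0), (5,7), (9,2), (9,3), (9,4)} total cap 97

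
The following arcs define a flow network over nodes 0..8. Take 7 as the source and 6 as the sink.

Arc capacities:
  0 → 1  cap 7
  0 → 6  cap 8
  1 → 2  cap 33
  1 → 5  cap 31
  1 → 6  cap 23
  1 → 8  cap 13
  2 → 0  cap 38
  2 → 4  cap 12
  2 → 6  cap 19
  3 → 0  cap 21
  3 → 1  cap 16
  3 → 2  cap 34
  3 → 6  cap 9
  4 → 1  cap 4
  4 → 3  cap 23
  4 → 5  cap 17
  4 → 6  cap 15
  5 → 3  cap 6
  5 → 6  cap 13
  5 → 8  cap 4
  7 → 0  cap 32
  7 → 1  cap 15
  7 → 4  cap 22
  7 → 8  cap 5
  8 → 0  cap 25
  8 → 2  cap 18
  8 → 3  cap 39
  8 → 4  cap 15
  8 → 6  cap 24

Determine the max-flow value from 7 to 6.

augment #1: 7→0→6 bottleneck 8, total now 8
augment #2: 7→1→6 bottleneck 15, total now 23
augment #3: 7→4→6 bottleneck 15, total now 38
augment #4: 7→8→6 bottleneck 5, total now 43
augment #5: 7→0→1→6 bottleneck 7, total now 50
augment #6: 7→4→1→6 bottleneck 1, total now 51
augment #7: 7→4→3→6 bottleneck 6, total now 57

Maximum flow value: 57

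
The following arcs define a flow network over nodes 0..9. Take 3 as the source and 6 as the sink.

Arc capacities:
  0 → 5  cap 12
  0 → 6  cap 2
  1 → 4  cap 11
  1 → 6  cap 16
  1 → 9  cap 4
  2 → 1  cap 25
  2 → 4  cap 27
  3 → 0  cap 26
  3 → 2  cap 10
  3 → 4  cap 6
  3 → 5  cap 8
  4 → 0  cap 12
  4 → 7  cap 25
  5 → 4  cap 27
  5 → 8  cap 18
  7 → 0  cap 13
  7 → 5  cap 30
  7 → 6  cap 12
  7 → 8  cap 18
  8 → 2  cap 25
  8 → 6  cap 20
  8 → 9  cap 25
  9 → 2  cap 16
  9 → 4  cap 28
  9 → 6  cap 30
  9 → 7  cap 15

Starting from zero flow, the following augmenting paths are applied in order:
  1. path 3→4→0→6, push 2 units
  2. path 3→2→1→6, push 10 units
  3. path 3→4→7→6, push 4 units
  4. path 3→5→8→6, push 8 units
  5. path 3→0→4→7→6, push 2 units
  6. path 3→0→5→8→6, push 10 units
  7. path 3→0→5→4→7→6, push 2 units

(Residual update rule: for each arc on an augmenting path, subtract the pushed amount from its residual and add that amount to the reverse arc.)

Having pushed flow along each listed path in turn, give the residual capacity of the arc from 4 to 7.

Residual capacity of (4,7): 17

after path 1 (3→4→0→6, push 2): res(4,7)=25
after path 2 (3→2→1→6, push 10): res(4,7)=25
after path 3 (3→4→7→6, push 4): res(4,7)=21
after path 4 (3→5→8→6, push 8): res(4,7)=21
after path 5 (3→0→4→7→6, push 2): res(4,7)=19
after path 6 (3→0→5→8→6, push 10): res(4,7)=19
after path 7 (3→0→5→4→7→6, push 2): res(4,7)=17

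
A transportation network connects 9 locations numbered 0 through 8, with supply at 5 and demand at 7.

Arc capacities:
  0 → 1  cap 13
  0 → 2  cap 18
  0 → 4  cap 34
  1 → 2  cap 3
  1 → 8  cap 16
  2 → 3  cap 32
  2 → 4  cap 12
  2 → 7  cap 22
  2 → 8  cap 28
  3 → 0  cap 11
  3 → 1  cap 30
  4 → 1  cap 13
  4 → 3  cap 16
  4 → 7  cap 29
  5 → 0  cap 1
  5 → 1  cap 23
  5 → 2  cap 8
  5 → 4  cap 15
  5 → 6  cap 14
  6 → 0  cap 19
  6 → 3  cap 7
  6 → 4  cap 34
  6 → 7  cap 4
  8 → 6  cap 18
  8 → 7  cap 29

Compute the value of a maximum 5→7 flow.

Maximum flow value: 57

augment #1: 5→2→7 bottleneck 8, total now 8
augment #2: 5→4→7 bottleneck 15, total now 23
augment #3: 5→6→7 bottleneck 4, total now 27
augment #4: 5→0→2→7 bottleneck 1, total now 28
augment #5: 5→1→2→7 bottleneck 3, total now 31
augment #6: 5→1→8→7 bottleneck 16, total now 47
augment #7: 5→6→4→7 bottleneck 10, total now 57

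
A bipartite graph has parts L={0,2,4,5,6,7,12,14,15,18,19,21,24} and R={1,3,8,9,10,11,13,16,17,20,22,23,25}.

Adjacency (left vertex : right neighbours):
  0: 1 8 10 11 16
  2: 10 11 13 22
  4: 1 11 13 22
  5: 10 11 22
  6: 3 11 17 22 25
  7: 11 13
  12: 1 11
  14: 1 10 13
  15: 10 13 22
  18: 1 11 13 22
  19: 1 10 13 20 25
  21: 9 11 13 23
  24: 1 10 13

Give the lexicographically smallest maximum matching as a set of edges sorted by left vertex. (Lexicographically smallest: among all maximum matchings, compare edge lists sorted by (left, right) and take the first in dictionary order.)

Lex-smallest maximum matching: {(0,8), (2,10), (4,1), (5,11), (6,3), (7,13), (15,22), (19,20), (21,9)}

|M| = 9 (so the lex-smallest maximum matching has 9 edges)
process left vertices in ascending order; for each, take the smallest-labelled available neighbour that still permits 9 edges overall, or leave it unmatched if none does
lex-smallest matching: {0-8, 2-10, 4-1, 5-11, 6-3, 7-13, 15-22, 19-20, 21-9}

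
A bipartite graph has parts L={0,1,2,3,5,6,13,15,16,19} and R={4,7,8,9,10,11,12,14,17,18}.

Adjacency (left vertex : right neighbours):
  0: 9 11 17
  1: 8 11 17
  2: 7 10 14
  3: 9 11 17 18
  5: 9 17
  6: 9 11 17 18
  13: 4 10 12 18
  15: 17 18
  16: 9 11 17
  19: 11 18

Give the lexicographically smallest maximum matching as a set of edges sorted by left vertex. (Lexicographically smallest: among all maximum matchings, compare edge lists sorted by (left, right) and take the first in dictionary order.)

Lex-smallest maximum matching: {(0,9), (1,8), (2,7), (3,11), (5,17), (6,18), (13,4)}

|M| = 7 (so the lex-smallest maximum matching has 7 edges)
process left vertices in ascending order; for each, take the smallest-labelled available neighbour that still permits 7 edges overall, or leave it unmatched if none does
lex-smallest matching: {0-9, 1-8, 2-7, 3-11, 5-17, 6-18, 13-4}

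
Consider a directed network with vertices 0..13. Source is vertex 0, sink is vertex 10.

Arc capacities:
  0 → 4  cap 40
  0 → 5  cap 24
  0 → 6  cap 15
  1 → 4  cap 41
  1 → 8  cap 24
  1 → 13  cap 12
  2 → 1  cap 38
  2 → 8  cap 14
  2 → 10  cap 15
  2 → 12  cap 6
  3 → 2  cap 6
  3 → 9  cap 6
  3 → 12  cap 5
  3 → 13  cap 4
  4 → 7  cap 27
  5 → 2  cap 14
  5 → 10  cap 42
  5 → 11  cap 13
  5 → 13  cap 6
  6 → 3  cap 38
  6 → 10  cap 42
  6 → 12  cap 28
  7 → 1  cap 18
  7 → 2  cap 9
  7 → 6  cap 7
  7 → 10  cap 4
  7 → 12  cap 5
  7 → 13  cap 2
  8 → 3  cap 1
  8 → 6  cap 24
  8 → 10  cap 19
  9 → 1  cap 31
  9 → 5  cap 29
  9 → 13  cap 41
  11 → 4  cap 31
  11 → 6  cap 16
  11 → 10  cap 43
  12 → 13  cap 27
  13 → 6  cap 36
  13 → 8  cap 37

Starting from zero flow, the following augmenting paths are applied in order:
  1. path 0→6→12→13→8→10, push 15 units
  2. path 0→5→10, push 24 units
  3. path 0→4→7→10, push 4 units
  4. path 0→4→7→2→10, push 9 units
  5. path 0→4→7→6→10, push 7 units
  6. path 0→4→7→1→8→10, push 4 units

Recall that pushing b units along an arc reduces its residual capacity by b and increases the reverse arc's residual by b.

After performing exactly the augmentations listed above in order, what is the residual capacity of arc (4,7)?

after path 1 (0→6→12→13→8→10, push 15): res(4,7)=27
after path 2 (0→5→10, push 24): res(4,7)=27
after path 3 (0→4→7→10, push 4): res(4,7)=23
after path 4 (0→4→7→2→10, push 9): res(4,7)=14
after path 5 (0→4→7→6→10, push 7): res(4,7)=7
after path 6 (0→4→7→1→8→10, push 4): res(4,7)=3

Residual capacity of (4,7): 3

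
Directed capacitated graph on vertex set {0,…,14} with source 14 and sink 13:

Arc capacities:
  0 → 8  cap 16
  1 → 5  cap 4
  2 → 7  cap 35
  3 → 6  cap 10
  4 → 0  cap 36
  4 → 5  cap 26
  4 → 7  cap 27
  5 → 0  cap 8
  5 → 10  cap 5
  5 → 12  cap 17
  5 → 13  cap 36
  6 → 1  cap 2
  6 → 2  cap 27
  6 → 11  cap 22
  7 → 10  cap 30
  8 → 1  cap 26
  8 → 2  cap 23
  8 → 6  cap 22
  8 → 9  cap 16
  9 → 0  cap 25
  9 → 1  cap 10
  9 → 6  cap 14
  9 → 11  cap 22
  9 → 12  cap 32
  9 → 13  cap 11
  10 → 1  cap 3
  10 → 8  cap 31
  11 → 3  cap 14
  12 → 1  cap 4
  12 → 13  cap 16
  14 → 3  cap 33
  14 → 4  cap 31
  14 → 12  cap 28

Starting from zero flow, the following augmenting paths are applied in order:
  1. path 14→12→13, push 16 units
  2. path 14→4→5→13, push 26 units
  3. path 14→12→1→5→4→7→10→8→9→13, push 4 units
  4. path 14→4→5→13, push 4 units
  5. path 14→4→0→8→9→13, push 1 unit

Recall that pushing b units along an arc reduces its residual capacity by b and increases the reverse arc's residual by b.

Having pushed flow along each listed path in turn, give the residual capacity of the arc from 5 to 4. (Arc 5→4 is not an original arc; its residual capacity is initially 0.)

Residual capacity of (5,4): 26

after path 1 (14→12→13, push 16): res(5,4)=0
after path 2 (14→4→5→13, push 26): res(5,4)=26
after path 3 (14→12→1→5→4→7→10→8→9→13, push 4): res(5,4)=22
after path 4 (14→4→5→13, push 4): res(5,4)=26
after path 5 (14→4→0→8→9→13, push 1): res(5,4)=26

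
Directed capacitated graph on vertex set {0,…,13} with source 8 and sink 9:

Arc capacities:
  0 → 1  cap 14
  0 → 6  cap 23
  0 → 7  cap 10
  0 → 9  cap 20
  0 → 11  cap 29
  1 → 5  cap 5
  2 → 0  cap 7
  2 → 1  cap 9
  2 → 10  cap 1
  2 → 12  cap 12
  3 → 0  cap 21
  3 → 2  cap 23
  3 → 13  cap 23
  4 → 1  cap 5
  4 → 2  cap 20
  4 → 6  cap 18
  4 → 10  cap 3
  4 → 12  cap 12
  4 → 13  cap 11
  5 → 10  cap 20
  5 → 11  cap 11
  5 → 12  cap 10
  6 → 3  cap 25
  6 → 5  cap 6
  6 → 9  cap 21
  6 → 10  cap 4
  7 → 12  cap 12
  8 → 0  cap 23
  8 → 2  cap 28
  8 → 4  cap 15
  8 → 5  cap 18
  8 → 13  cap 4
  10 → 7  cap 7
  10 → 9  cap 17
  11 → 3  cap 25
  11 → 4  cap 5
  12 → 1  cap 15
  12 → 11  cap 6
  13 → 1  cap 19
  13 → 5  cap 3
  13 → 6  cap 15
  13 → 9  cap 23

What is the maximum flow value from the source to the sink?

Maximum flow value: 79

augment #1: 8→0→9 bottleneck 20, total now 20
augment #2: 8→13→9 bottleneck 4, total now 24
augment #3: 8→0→6→9 bottleneck 3, total now 27
augment #4: 8→2→10→9 bottleneck 1, total now 28
augment #5: 8→4→6→9 bottleneck 15, total now 43
augment #6: 8→5→10→9 bottleneck 16, total now 59
augment #7: 8→2→0→6→9 bottleneck 3, total now 62
augment #8: 8→5→11→3→13→9 bottleneck 2, total now 64
augment #9: 8→2→0→6→3→13→9 bottleneck 4, total now 68
augment #10: 8→2→12→11→3→13→9 bottleneck 6, total now 74
augment #11: 8→2→1→5→11→3→13→9 bottleneck 5, total now 79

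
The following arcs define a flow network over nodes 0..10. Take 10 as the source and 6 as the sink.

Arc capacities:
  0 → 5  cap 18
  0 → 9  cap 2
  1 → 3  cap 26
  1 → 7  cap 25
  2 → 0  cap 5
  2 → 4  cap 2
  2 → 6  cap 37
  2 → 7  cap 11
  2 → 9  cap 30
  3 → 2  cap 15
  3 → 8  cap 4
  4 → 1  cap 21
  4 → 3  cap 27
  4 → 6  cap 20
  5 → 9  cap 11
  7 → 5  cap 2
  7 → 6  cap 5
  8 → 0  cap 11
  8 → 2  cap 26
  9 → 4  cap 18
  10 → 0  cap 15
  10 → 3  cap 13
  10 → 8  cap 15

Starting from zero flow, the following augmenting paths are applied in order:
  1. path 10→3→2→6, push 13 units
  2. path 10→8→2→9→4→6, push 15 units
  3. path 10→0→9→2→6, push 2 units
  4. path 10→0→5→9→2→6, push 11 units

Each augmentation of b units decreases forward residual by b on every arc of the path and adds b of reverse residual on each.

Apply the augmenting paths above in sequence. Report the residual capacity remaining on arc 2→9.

after path 1 (10→3→2→6, push 13): res(2,9)=30
after path 2 (10→8→2→9→4→6, push 15): res(2,9)=15
after path 3 (10→0→9→2→6, push 2): res(2,9)=17
after path 4 (10→0→5→9→2→6, push 11): res(2,9)=28

Residual capacity of (2,9): 28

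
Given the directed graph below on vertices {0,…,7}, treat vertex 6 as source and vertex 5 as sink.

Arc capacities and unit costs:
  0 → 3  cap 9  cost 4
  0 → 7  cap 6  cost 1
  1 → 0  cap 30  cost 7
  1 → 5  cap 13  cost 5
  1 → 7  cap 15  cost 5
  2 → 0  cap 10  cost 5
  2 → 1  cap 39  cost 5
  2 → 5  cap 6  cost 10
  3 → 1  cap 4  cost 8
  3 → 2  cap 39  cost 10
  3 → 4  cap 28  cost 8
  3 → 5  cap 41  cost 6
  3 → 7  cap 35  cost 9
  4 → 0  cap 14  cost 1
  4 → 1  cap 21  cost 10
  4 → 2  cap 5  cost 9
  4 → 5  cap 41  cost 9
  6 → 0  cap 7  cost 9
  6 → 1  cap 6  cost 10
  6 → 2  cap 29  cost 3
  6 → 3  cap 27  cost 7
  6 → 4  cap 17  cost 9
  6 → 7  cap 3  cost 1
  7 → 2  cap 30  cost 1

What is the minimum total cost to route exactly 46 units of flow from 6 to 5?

Minimum cost for 46 units: 595

shortest-cost path #1: 6→7→2→5 push 3 @ unit cost 12 (adds 36)
shortest-cost path #2: 6→2→5 push 3 @ unit cost 13 (adds 39)
shortest-cost path #3: 6→3→5 push 27 @ unit cost 13 (adds 351)
shortest-cost path #4: 6→2→1→5 push 13 @ unit cost 13 (adds 169)
total cost = 595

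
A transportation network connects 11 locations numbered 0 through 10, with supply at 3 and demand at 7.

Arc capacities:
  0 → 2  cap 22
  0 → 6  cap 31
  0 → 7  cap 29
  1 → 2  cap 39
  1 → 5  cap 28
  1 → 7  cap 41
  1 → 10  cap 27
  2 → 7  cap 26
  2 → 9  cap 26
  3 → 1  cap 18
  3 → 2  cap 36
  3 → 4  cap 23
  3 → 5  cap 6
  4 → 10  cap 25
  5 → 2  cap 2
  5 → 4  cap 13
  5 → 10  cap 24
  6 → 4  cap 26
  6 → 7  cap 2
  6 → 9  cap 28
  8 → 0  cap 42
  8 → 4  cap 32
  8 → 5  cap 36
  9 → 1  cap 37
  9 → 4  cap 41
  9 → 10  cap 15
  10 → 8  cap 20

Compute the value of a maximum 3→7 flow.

augment #1: 3→1→7 bottleneck 18, total now 18
augment #2: 3→2→7 bottleneck 26, total now 44
augment #3: 3→2→9→1→7 bottleneck 10, total now 54
augment #4: 3→4→10→8→0→7 bottleneck 20, total now 74
augment #5: 3→5→2→9→1→7 bottleneck 2, total now 76

Maximum flow value: 76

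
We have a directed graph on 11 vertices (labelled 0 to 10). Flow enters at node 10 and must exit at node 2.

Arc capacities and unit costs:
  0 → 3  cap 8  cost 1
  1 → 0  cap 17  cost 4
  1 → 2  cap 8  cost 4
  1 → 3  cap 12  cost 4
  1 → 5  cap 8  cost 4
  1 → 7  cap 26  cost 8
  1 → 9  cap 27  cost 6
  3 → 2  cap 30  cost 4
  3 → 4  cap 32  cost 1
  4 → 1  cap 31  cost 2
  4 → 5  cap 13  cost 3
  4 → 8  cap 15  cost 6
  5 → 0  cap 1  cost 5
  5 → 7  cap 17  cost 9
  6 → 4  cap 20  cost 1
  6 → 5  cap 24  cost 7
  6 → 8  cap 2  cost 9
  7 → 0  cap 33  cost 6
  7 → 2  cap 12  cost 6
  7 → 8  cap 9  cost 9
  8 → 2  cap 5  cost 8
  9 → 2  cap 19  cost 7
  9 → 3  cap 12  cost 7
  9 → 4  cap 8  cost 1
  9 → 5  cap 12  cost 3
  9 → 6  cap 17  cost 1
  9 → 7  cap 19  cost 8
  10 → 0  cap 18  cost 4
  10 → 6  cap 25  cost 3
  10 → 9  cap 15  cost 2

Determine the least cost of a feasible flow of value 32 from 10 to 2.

Minimum cost for 32 units: 301

shortest-cost path #1: 10→0→3→2 push 8 @ unit cost 9 (adds 72)
shortest-cost path #2: 10→9→2 push 15 @ unit cost 9 (adds 135)
shortest-cost path #3: 10→6→4→1→2 push 8 @ unit cost 10 (adds 80)
shortest-cost path #4: 10→6→4→1→3→2 push 1 @ unit cost 14 (adds 14)
total cost = 301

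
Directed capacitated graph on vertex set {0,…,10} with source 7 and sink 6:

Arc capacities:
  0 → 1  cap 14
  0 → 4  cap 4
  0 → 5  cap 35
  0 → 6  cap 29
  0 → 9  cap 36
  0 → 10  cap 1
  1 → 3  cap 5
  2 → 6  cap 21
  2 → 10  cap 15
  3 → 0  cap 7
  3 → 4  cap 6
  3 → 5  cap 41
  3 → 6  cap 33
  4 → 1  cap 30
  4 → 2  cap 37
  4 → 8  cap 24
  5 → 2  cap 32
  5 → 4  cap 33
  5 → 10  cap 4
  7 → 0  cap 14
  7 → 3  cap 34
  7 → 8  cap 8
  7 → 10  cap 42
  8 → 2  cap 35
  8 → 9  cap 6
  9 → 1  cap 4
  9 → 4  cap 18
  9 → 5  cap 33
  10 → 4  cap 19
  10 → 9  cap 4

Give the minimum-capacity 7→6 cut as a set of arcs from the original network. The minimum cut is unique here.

augment #1: 7→0→6 push 14
augment #2: 7→3→6 push 33
augment #3: 7→3→0→6 push 1
augment #4: 7→8→2→6 push 8
augment #5: 7→10→4→2→6 push 13
augment #6: 7→10→4→1→3→0→6 push 5
max flow = 74; residual-reachable set from 7 gives S-side
cut edges (S→T): {(1,3), (2,6), (7,0), (7,3)} total cap 74

Min-cut arcs: {(1,3), (2,6), (7,0), (7,3)} (total capacity 74)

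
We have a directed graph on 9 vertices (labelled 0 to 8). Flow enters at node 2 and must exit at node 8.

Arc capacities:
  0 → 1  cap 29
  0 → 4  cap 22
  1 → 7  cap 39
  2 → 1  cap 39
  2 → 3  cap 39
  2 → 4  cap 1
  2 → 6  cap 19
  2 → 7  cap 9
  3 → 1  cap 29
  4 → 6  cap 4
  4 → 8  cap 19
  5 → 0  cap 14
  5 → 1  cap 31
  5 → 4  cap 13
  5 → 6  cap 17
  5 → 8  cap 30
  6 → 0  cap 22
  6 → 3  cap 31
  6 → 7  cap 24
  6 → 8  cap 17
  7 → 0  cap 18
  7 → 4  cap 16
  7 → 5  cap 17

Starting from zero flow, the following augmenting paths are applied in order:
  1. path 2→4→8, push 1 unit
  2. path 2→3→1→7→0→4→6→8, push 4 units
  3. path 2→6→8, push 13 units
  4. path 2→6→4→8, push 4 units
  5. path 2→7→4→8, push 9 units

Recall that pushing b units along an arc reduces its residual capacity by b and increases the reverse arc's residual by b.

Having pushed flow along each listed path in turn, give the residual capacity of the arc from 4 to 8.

Residual capacity of (4,8): 5

after path 1 (2→4→8, push 1): res(4,8)=18
after path 2 (2→3→1→7→0→4→6→8, push 4): res(4,8)=18
after path 3 (2→6→8, push 13): res(4,8)=18
after path 4 (2→6→4→8, push 4): res(4,8)=14
after path 5 (2→7→4→8, push 9): res(4,8)=5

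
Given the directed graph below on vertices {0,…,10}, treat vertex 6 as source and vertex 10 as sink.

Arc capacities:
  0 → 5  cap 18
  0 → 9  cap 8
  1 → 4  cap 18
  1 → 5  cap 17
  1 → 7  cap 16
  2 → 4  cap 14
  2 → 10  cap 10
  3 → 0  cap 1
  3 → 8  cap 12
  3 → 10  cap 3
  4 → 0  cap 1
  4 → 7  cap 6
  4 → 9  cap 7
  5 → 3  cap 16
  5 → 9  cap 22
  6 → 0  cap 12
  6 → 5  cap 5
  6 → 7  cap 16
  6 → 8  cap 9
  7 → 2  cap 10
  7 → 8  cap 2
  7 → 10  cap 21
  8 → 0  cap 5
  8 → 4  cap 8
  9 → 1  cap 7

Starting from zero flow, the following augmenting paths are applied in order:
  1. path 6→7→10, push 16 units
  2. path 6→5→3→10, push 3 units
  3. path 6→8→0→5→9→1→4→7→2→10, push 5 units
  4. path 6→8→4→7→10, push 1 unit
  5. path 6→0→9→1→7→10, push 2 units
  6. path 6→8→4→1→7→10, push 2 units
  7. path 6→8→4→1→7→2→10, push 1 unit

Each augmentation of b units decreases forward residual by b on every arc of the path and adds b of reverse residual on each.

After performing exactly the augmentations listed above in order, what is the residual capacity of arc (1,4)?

after path 1 (6→7→10, push 16): res(1,4)=18
after path 2 (6→5→3→10, push 3): res(1,4)=18
after path 3 (6→8→0→5→9→1→4→7→2→10, push 5): res(1,4)=13
after path 4 (6→8→4→7→10, push 1): res(1,4)=13
after path 5 (6→0→9→1→7→10, push 2): res(1,4)=13
after path 6 (6→8→4→1→7→10, push 2): res(1,4)=15
after path 7 (6→8→4→1→7→2→10, push 1): res(1,4)=16

Residual capacity of (1,4): 16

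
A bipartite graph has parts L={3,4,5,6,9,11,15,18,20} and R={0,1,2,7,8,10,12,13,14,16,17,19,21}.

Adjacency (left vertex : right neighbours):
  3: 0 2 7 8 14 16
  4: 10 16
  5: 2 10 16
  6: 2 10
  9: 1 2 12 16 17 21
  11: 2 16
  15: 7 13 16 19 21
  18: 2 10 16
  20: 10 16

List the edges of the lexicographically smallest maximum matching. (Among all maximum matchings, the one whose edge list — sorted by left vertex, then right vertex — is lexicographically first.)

Lex-smallest maximum matching: {(3,0), (4,10), (5,2), (9,1), (11,16), (15,7)}

|M| = 6 (so the lex-smallest maximum matching has 6 edges)
process left vertices in ascending order; for each, take the smallest-labelled available neighbour that still permits 6 edges overall, or leave it unmatched if none does
lex-smallest matching: {3-0, 4-10, 5-2, 9-1, 11-16, 15-7}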